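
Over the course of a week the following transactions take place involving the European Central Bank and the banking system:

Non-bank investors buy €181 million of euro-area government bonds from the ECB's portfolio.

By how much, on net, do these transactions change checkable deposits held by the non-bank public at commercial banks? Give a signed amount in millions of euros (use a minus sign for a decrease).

Asset sale (to non-banks) €181 million: non-bank counterparties' bank balances fall → −€181M.

-€181 million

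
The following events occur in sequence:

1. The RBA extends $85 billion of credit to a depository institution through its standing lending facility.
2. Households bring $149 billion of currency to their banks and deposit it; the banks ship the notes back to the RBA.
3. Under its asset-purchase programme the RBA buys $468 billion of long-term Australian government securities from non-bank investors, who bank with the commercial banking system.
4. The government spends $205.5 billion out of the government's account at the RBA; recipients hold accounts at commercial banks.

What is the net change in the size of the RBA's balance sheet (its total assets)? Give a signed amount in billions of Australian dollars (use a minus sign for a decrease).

RBA balance sheet:
  Assets:      Securities +$468B, Loans to banks +$85B
  Liabilities: Bank reserves +$907.5B, Currency in circulation −$149B, Government deposits −$205.5B
Commercial banking system:
  Assets:      Reserves at CB +$907.5B
  Liabilities: Checkable deposits +$822.5B, Borrowings from CB +$85B
Change in total RBA assets = +$553 billion.

+$553 billion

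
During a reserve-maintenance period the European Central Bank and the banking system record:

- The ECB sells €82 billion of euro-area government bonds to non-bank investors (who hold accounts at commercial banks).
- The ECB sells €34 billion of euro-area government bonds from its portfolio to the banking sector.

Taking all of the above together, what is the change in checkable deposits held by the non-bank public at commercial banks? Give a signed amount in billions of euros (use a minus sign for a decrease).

-€82 billion

Asset sale (to non-banks) €82 billion: non-bank counterparties' bank balances fall → −€82B.
OMO sale (to banks) €34 billion: the counterparty is a bank, so public deposits are unchanged → 0.
Net: −82 + 0 = -€82 billion.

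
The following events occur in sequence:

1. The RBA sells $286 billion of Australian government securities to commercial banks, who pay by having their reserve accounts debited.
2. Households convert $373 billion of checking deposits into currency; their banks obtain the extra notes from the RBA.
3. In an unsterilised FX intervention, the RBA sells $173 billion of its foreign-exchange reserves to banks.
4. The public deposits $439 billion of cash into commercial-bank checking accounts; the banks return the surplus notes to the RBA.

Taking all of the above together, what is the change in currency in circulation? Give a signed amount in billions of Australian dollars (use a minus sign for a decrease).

RBA balance sheet:
  Assets:      Securities −$286B, Foreign assets −$173B
  Liabilities: Bank reserves −$393B, Currency in circulation −$66B
So the change in currency in circulation is -$66 billion.

-$66 billion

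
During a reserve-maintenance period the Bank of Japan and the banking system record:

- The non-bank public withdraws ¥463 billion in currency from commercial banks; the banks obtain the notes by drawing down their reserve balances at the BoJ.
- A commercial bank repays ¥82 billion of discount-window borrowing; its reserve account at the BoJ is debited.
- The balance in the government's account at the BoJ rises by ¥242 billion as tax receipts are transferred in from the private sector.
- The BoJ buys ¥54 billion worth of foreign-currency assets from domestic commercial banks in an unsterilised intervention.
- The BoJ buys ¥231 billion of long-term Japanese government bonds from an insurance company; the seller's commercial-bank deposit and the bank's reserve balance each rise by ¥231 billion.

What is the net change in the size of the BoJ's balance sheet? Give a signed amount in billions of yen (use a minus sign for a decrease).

+¥203 billion

Currency withdrawal ¥463 billion: only the composition of liabilities changes → 0.
Discount-window repayment ¥82 billion: a BoJ asset is shed → −¥82B.
Government account inflow ¥242 billion: only the composition of liabilities changes → 0.
FX purchase ¥54 billion: a BoJ asset is acquired → +¥54B.
Asset purchase (from non-banks) ¥231 billion: a BoJ asset is acquired → +¥231B.
Net: 0 − 82 + 0 + 54 + 231 = +¥203 billion.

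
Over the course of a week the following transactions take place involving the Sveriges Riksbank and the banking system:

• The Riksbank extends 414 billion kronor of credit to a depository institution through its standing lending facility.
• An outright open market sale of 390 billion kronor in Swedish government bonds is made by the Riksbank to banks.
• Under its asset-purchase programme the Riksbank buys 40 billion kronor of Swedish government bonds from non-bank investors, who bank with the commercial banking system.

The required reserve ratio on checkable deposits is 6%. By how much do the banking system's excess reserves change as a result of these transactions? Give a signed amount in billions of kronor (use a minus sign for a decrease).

+61.6 billion

Discount-window loan 414 billion kronor: reserves +414B, deposits 0.
OMO sale (to banks) 390 billion kronor: reserves −390B, deposits 0.
Asset purchase (from non-banks) 40 billion kronor: reserves +40B, deposits +40B.
Totals: Δreserves = +64B, Δdeposits = +40B.
Δrequired reserves = 6% × +40B = +2.4B.
Δexcess reserves = Δreserves − Δrequired = +64B − (+2.4B) = +61.6 billion.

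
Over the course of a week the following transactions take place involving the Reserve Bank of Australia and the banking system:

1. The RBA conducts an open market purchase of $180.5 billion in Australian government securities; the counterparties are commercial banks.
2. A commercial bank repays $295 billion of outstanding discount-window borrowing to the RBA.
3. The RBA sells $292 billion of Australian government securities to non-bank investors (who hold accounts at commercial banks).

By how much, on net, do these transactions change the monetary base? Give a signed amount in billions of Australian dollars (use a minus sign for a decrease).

-$406.5 billion

OMO purchase (from banks) $180.5 billion: RBA balance sheet expands → +$180.5B.
Discount-window repayment $295 billion: RBA balance sheet contracts → −$295B.
Asset sale (to non-banks) $292 billion: RBA balance sheet contracts → −$292B.
Net: 180.5 − 295 − 292 = -$406.5 billion.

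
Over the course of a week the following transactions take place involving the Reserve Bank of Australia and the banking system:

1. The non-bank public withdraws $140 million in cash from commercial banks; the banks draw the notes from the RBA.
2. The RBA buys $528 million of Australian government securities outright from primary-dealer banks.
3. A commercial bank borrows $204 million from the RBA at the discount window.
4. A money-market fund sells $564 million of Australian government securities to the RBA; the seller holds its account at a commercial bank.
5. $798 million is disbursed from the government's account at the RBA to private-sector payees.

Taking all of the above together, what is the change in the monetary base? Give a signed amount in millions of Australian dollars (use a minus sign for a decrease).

+$2094 million

Currency withdrawal $140 million: just a shift between currency and reserves — both are base money → 0.
OMO purchase (from banks) $528 million: RBA balance sheet expands → +$528M.
Discount-window loan $204 million: RBA balance sheet expands → +$204M.
Asset purchase (from non-banks) $564 million: RBA balance sheet expands → +$564M.
Government spending $798 million: a non-base liability converts back to reserves → +$798M.
Net: 0 + 528 + 204 + 564 + 798 = +$2094 million.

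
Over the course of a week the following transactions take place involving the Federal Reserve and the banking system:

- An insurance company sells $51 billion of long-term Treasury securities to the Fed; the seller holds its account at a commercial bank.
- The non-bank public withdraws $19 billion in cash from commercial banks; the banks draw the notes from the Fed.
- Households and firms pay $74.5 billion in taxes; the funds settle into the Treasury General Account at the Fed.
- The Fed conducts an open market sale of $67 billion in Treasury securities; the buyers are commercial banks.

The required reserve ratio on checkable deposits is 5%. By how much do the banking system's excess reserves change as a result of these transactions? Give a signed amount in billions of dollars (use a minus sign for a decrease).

Asset purchase (from non-banks) $51 billion: reserves +$51B, deposits +$51B.
Currency withdrawal $19 billion: reserves −$19B, deposits −$19B.
Government account inflow $74.5 billion: reserves −$74.5B, deposits −$74.5B.
OMO sale (to banks) $67 billion: reserves −$67B, deposits 0.
Totals: Δreserves = −$109.5B, Δdeposits = −$42.5B.
Δrequired reserves = 5% × −$42.5B = −$2.125B.
Δexcess reserves = Δreserves − Δrequired = −$109.5B − (−$2.125B) = -$107.375 billion.

-$107.375 billion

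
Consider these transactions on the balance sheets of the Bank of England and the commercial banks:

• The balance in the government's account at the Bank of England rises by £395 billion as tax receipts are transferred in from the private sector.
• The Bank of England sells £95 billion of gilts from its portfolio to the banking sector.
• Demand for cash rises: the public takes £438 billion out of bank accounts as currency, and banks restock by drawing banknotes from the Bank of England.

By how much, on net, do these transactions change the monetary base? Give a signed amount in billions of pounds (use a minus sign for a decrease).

Government account inflow £395 billion: reserves shift to a non-base liability → −£395B.
OMO sale (to banks) £95 billion: Bank of England balance sheet contracts → −£95B.
Currency withdrawal £438 billion: just a shift between currency and reserves — both are base money → 0.
Net: −395 − 95 + 0 = -£490 billion.

-£490 billion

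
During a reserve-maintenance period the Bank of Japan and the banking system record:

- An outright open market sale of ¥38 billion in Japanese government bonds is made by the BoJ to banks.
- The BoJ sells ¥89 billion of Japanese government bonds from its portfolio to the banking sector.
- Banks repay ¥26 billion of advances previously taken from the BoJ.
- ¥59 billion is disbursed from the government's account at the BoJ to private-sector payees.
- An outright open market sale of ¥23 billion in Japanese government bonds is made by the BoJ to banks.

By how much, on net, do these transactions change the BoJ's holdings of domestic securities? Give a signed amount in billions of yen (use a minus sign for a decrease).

-¥150 billion

OMO sale (to banks) ¥38 billion: securities removed from the BoJ's portfolio → −¥38B.
OMO sale (to banks) ¥89 billion: securities removed from the BoJ's portfolio → −¥89B.
Discount-window repayment ¥26 billion: the BoJ's securities portfolio is untouched → 0.
Government spending ¥59 billion: the BoJ's securities portfolio is untouched → 0.
OMO sale (to banks) ¥23 billion: securities removed from the BoJ's portfolio → −¥23B.
Net: −38 − 89 + 0 + 0 − 23 = -¥150 billion.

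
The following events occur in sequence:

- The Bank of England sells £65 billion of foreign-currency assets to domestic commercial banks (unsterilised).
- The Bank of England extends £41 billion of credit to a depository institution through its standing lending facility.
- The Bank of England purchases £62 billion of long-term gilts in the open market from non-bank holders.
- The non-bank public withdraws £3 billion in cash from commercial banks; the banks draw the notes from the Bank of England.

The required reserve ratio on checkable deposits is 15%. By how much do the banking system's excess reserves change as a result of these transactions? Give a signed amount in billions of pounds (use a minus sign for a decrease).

FX sale £65 billion: reserves −£65B, deposits 0.
Discount-window loan £41 billion: reserves +£41B, deposits 0.
Asset purchase (from non-banks) £62 billion: reserves +£62B, deposits +£62B.
Currency withdrawal £3 billion: reserves −£3B, deposits −£3B.
Totals: Δreserves = +£35B, Δdeposits = +£59B.
Δrequired reserves = 15% × +£59B = +£8.85B.
Δexcess reserves = Δreserves − Δrequired = +£35B − (+£8.85B) = +£26.15 billion.

+£26.15 billion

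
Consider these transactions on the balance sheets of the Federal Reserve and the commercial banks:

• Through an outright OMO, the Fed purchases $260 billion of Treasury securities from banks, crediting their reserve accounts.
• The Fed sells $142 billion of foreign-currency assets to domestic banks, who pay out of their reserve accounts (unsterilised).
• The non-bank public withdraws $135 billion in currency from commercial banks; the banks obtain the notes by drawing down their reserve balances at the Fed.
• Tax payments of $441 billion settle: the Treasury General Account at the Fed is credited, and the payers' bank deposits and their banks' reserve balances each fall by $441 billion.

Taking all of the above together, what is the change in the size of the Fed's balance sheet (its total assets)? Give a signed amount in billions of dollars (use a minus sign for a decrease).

+$118 billion

OMO purchase (from banks) $260 billion: a Fed asset is acquired → +$260B.
FX sale $142 billion: a Fed asset is shed → −$142B.
Currency withdrawal $135 billion: only the composition of liabilities changes → 0.
Government account inflow $441 billion: only the composition of liabilities changes → 0.
Net: 260 − 142 + 0 + 0 = +$118 billion.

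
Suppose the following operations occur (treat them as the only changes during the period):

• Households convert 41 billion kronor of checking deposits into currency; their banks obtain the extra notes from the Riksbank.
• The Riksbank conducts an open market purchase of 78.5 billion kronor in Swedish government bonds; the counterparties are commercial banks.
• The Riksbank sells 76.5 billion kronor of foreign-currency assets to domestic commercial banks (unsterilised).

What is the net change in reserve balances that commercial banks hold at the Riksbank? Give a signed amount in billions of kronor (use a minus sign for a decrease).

-39 billion

Riksbank balance sheet:
  Assets:      Securities +78.5B, Foreign assets −76.5B
  Liabilities: Bank reserves −39B, Currency in circulation +41B
Commercial banking system:
  Assets:      Reserves at CB −39B, Securities −78.5B, Foreign assets +76.5B
  Liabilities: Checkable deposits −41B
So the change in reserve balances that commercial banks hold at the Riksbank is -39 billion.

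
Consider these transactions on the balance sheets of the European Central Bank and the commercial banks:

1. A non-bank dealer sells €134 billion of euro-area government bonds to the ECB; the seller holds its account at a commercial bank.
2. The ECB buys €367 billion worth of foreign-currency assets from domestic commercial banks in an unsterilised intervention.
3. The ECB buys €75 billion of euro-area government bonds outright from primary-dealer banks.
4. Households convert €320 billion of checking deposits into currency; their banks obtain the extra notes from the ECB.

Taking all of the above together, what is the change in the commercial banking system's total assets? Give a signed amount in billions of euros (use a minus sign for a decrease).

ECB balance sheet:
  Assets:      Securities +€209B, Foreign assets +€367B
  Liabilities: Bank reserves +€256B, Currency in circulation +€320B
Commercial banking system:
  Assets:      Reserves at CB +€256B, Securities −€75B, Foreign assets −€367B
  Liabilities: Checkable deposits −€186B
Change in total bank assets = -€186 billion.

-€186 billion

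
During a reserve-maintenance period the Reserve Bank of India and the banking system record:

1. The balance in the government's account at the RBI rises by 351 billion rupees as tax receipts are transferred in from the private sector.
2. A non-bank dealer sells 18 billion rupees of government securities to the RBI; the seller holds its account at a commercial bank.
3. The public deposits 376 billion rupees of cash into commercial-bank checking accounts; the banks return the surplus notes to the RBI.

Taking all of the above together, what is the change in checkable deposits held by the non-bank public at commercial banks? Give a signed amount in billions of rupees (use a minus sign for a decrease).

+43 billion

Government account inflow 351 billion rupees: non-bank counterparties' bank balances fall → −351B.
Asset purchase (from non-banks) 18 billion rupees: non-bank counterparties' bank balances rise → +18B.
Currency deposit 376 billion rupees: non-bank counterparties' bank balances rise → +376B.
Net: −351 + 18 + 376 = +43 billion.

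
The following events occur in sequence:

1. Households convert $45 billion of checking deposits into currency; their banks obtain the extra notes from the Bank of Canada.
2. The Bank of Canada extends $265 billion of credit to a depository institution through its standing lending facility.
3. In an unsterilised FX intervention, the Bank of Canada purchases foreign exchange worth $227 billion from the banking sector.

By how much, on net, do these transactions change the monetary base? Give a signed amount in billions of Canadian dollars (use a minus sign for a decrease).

+$492 billion

Currency withdrawal $45 billion: just a shift between currency and reserves — both are base money → 0.
Discount-window loan $265 billion: Bank of Canada balance sheet expands → +$265B.
FX purchase $227 billion: Bank of Canada balance sheet expands → +$227B.
Net: 0 + 265 + 227 = +$492 billion.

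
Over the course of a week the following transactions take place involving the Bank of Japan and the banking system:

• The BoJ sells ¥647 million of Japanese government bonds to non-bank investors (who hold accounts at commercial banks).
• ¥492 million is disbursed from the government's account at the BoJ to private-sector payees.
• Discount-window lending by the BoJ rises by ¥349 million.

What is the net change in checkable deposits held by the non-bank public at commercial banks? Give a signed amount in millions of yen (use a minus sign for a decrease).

-¥155 million

BoJ balance sheet:
  Assets:      Securities −¥647M, Loans to banks +¥349M
  Liabilities: Bank reserves +¥194M, Government deposits −¥492M
Commercial banking system:
  Assets:      Reserves at CB +¥194M
  Liabilities: Checkable deposits −¥155M, Borrowings from CB +¥349M
So the change in checkable deposits held by the non-bank public at commercial banks is -¥155 million.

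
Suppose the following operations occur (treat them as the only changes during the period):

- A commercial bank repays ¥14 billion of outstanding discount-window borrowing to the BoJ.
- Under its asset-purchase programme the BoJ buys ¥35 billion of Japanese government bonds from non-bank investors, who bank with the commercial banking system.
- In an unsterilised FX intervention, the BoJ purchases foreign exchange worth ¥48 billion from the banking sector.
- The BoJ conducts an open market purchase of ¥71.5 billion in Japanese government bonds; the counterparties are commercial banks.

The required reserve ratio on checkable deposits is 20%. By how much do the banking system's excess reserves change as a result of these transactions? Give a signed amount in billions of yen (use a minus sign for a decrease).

Discount-window repayment ¥14 billion: reserves −¥14B, deposits 0.
Asset purchase (from non-banks) ¥35 billion: reserves +¥35B, deposits +¥35B.
FX purchase ¥48 billion: reserves +¥48B, deposits 0.
OMO purchase (from banks) ¥71.5 billion: reserves +¥71.5B, deposits 0.
Totals: Δreserves = +¥140.5B, Δdeposits = +¥35B.
Δrequired reserves = 20% × +¥35B = +¥7B.
Δexcess reserves = Δreserves − Δrequired = +¥140.5B − (+¥7B) = +¥133.5 billion.

+¥133.5 billion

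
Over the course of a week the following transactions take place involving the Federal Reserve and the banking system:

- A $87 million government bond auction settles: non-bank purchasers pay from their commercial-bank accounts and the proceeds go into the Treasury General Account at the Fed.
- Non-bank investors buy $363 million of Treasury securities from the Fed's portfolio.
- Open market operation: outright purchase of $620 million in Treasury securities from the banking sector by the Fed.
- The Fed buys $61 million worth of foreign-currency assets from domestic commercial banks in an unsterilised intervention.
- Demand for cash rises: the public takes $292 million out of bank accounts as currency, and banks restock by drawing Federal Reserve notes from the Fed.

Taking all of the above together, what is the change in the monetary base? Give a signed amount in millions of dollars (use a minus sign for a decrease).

+$231 million

Government account inflow $87 million: reserves shift to a non-base liability → −$87M.
Asset sale (to non-banks) $363 million: Fed balance sheet contracts → −$363M.
OMO purchase (from banks) $620 million: Fed balance sheet expands → +$620M.
FX purchase $61 million: Fed balance sheet expands → +$61M.
Currency withdrawal $292 million: just a shift between currency and reserves — both are base money → 0.
Net: −87 − 363 + 620 + 61 + 0 = +$231 million.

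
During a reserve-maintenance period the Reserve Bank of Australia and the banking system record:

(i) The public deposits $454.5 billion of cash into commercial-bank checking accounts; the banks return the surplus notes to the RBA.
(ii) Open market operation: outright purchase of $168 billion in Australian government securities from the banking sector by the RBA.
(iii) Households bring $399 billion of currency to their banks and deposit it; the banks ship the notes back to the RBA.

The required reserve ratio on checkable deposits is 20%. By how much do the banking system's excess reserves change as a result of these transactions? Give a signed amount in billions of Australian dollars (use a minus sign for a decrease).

Currency deposit $454.5 billion: reserves +$454.5B, deposits +$454.5B.
OMO purchase (from banks) $168 billion: reserves +$168B, deposits 0.
Currency deposit $399 billion: reserves +$399B, deposits +$399B.
Totals: Δreserves = +$1021.5B, Δdeposits = +$853.5B.
Δrequired reserves = 20% × +$853.5B = +$170.7B.
Δexcess reserves = Δreserves − Δrequired = +$1021.5B − (+$170.7B) = +$850.8 billion.

+$850.8 billion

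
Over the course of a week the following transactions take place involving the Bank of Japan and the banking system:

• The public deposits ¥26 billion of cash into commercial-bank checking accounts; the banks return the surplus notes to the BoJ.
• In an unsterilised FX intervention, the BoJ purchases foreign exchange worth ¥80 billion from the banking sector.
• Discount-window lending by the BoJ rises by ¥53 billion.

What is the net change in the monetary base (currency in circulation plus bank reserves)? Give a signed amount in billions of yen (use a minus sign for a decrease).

BoJ balance sheet:
  Assets:      Loans to banks +¥53B, Foreign assets +¥80B
  Liabilities: Bank reserves +¥159B, Currency in circulation −¥26B
Monetary base = currency + reserves: −¥26B + (+¥159B) = +¥133 billion.

+¥133 billion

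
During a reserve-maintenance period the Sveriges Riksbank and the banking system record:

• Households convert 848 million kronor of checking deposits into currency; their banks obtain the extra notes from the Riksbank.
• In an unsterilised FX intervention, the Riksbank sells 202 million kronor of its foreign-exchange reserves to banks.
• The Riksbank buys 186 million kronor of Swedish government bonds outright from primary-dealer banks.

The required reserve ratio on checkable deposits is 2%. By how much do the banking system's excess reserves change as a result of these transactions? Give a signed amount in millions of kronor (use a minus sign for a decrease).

-847.04 million

Currency withdrawal 848 million kronor: reserves −848M, deposits −848M.
FX sale 202 million kronor: reserves −202M, deposits 0.
OMO purchase (from banks) 186 million kronor: reserves +186M, deposits 0.
Totals: Δreserves = −864M, Δdeposits = −848M.
Δrequired reserves = 2% × −848M = −16.96M.
Δexcess reserves = Δreserves − Δrequired = −864M − (−16.96M) = -847.04 million.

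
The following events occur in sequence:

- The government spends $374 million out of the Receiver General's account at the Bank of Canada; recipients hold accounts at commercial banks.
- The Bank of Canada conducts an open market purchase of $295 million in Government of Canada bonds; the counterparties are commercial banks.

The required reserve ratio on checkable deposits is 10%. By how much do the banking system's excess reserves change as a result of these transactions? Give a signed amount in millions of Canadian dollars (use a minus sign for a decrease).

Government spending $374 million: reserves +$374M, deposits +$374M.
OMO purchase (from banks) $295 million: reserves +$295M, deposits 0.
Totals: Δreserves = +$669M, Δdeposits = +$374M.
Δrequired reserves = 10% × +$374M = +$37.4M.
Δexcess reserves = Δreserves − Δrequired = +$669M − (+$37.4M) = +$631.6 million.

+$631.6 million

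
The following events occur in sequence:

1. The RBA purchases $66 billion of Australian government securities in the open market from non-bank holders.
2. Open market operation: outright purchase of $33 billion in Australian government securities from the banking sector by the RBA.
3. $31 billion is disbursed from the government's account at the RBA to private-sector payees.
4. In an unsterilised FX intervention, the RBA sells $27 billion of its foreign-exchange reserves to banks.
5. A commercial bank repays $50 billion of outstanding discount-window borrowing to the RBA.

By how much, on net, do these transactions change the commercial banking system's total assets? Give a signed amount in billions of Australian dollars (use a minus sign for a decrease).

RBA balance sheet:
  Assets:      Securities +$99B, Loans to banks −$50B, Foreign assets −$27B
  Liabilities: Bank reserves +$53B, Government deposits −$31B
Commercial banking system:
  Assets:      Reserves at CB +$53B, Securities −$33B, Foreign assets +$27B
  Liabilities: Checkable deposits +$97B, Borrowings from CB −$50B
Change in total bank assets = +$47 billion.

+$47 billion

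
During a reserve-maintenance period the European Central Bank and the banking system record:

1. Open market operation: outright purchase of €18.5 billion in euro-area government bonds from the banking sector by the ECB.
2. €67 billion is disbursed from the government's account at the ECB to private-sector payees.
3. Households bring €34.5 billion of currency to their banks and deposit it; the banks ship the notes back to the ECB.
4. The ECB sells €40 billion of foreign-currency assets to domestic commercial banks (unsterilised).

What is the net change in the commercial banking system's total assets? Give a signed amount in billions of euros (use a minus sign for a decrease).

OMO purchase (from banks) €18.5 billion: just an asset swap on bank balance sheets → 0.
Government spending €67 billion: bank balance sheets expand → +€67B.
Currency deposit €34.5 billion: bank balance sheets expand → +€34.5B.
FX sale €40 billion: just an asset swap on bank balance sheets → 0.
Net: 0 + 67 + 34.5 + 0 = +€101.5 billion.

+€101.5 billion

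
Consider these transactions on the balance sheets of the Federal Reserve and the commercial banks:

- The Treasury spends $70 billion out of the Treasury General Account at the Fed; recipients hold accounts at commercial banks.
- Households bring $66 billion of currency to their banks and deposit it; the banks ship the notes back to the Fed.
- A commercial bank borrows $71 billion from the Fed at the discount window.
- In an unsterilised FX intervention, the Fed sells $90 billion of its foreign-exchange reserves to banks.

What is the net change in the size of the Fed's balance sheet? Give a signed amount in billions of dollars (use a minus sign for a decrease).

Government spending $70 billion: only the composition of liabilities changes → 0.
Currency deposit $66 billion: only the composition of liabilities changes → 0.
Discount-window loan $71 billion: a Fed asset is acquired → +$71B.
FX sale $90 billion: a Fed asset is shed → −$90B.
Net: 0 + 0 + 71 − 90 = -$19 billion.

-$19 billion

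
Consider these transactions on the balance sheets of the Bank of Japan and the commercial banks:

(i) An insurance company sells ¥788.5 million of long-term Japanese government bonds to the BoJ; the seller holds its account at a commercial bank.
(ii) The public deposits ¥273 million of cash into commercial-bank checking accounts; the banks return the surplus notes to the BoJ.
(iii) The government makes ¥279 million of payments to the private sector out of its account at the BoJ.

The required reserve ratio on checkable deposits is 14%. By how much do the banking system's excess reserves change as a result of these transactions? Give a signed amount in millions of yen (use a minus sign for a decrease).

+¥1152.83 million

Asset purchase (from non-banks) ¥788.5 million: reserves +¥788.5M, deposits +¥788.5M.
Currency deposit ¥273 million: reserves +¥273M, deposits +¥273M.
Government spending ¥279 million: reserves +¥279M, deposits +¥279M.
Totals: Δreserves = +¥1340.5M, Δdeposits = +¥1340.5M.
Δrequired reserves = 14% × +¥1340.5M = +¥187.67M.
Δexcess reserves = Δreserves − Δrequired = +¥1340.5M − (+¥187.67M) = +¥1152.83 million.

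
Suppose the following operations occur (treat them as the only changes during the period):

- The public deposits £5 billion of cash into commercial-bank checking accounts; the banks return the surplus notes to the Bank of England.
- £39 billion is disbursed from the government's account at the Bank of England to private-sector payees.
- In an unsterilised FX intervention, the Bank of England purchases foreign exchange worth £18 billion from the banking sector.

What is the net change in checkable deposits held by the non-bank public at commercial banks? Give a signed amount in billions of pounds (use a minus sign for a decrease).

+£44 billion

Currency deposit £5 billion: non-bank counterparties' bank balances rise → +£5B.
Government spending £39 billion: non-bank counterparties' bank balances rise → +£39B.
FX purchase £18 billion: the counterparty is a bank, so public deposits are unchanged → 0.
Net: 5 + 39 + 0 = +£44 billion.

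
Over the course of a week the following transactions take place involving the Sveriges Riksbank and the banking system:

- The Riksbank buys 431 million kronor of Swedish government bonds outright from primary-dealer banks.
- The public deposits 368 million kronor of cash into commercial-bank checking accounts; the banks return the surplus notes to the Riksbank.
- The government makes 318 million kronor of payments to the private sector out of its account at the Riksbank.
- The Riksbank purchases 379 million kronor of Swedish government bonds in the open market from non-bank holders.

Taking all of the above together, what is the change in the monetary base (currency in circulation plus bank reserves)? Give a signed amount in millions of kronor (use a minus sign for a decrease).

+1128 million

OMO purchase (from banks) 431 million kronor: Riksbank balance sheet expands → +431M.
Currency deposit 368 million kronor: just a shift between currency and reserves — both are base money → 0.
Government spending 318 million kronor: a non-base liability converts back to reserves → +318M.
Asset purchase (from non-banks) 379 million kronor: Riksbank balance sheet expands → +379M.
Net: 431 + 0 + 318 + 379 = +1128 million.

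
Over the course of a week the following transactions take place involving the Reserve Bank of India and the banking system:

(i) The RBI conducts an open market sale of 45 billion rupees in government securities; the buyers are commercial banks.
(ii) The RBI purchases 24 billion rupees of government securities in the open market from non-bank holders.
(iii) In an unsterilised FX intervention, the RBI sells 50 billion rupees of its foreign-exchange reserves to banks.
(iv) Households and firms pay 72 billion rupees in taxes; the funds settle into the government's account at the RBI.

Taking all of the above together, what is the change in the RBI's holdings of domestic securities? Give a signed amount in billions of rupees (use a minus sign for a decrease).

RBI balance sheet:
  Assets:      Securities −21B, Foreign assets −50B
  Liabilities: Bank reserves −143B, Government deposits +72B
So the change in the RBI's holdings of domestic securities is -21 billion.

-21 billion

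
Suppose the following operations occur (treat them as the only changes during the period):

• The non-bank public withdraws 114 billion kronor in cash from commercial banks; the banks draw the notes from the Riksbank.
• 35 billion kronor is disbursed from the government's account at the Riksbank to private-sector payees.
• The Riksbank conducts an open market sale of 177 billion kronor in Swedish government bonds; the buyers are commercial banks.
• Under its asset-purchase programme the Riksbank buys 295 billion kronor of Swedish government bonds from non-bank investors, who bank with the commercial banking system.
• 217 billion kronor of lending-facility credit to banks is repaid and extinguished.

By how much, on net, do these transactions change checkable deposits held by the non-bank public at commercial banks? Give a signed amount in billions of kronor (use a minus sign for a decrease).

Currency withdrawal 114 billion kronor: non-bank counterparties' bank balances fall → −114B.
Government spending 35 billion kronor: non-bank counterparties' bank balances rise → +35B.
OMO sale (to banks) 177 billion kronor: the counterparty is a bank, so public deposits are unchanged → 0.
Asset purchase (from non-banks) 295 billion kronor: non-bank counterparties' bank balances rise → +295B.
Discount-window repayment 217 billion kronor: the counterparty is a bank, so public deposits are unchanged → 0.
Net: −114 + 35 + 0 + 295 + 0 = +216 billion.

+216 billion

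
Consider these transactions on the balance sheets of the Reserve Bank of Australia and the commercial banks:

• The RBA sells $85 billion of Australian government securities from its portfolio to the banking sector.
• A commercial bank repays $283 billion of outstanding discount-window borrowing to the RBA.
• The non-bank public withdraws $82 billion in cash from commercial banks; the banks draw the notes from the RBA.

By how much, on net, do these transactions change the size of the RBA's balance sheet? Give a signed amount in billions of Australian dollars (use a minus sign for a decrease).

OMO sale (to banks) $85 billion: an RBA asset is shed → −$85B.
Discount-window repayment $283 billion: an RBA asset is shed → −$283B.
Currency withdrawal $82 billion: only the composition of liabilities changes → 0.
Net: −85 − 283 + 0 = -$368 billion.

-$368 billion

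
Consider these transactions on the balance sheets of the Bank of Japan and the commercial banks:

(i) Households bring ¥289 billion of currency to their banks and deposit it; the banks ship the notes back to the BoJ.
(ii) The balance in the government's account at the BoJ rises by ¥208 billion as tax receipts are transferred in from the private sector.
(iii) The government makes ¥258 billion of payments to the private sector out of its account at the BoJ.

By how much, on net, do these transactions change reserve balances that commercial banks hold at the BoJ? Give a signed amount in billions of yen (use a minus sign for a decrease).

BoJ balance sheet:
  Assets:      no change
  Liabilities: Bank reserves +¥339B, Currency in circulation −¥289B, Government deposits −¥50B
So the change in reserve balances that commercial banks hold at the BoJ is +¥339 billion.

+¥339 billion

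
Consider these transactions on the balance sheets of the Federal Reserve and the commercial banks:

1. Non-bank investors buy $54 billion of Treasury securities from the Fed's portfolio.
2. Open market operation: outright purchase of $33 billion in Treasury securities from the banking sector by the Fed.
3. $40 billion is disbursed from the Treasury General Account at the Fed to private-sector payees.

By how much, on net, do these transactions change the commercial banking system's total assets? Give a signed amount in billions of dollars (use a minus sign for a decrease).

Fed balance sheet:
  Assets:      Securities −$21B
  Liabilities: Bank reserves +$19B, Government deposits −$40B
Commercial banking system:
  Assets:      Reserves at CB +$19B, Securities −$33B
  Liabilities: Checkable deposits −$14B
Change in total bank assets = -$14 billion.

-$14 billion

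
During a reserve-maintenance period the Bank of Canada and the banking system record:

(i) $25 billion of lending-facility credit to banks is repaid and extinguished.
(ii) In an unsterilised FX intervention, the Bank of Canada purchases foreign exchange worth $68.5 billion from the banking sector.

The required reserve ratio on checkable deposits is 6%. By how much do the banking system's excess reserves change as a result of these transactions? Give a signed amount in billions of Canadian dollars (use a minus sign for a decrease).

Discount-window repayment $25 billion: reserves −$25B, deposits 0.
FX purchase $68.5 billion: reserves +$68.5B, deposits 0.
Totals: Δreserves = +$43.5B, Δdeposits = 0.
Δrequired reserves = 6% × 0 = 0.
Δexcess reserves = Δreserves − Δrequired = +$43.5B − (0) = +$43.5 billion.

+$43.5 billion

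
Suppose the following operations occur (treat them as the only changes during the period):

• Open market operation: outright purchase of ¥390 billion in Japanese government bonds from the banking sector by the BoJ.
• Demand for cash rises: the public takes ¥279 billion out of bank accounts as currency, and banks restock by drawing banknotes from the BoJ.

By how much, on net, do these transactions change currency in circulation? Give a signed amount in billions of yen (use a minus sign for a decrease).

+¥279 billion

BoJ balance sheet:
  Assets:      Securities +¥390B
  Liabilities: Bank reserves +¥111B, Currency in circulation +¥279B
So the change in currency in circulation is +¥279 billion.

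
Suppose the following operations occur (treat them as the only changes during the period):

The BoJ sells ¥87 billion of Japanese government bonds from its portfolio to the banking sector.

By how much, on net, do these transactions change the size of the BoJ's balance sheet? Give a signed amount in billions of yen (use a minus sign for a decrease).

BoJ balance sheet:
  Assets:      Securities −¥87B
  Liabilities: Bank reserves −¥87B
Commercial banking system:
  Assets:      Reserves at CB −¥87B, Securities +¥87B
  Liabilities: no change
Change in total BoJ assets = -¥87 billion.

-¥87 billion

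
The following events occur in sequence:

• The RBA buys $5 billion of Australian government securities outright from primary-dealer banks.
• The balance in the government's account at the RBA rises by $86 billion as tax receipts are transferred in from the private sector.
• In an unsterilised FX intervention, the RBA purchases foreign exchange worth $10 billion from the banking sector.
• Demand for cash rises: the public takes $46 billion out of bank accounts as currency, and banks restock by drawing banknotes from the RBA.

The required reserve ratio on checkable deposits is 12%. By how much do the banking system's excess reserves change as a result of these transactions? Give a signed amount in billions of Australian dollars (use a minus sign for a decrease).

-$101.16 billion

OMO purchase (from banks) $5 billion: reserves +$5B, deposits 0.
Government account inflow $86 billion: reserves −$86B, deposits −$86B.
FX purchase $10 billion: reserves +$10B, deposits 0.
Currency withdrawal $46 billion: reserves −$46B, deposits −$46B.
Totals: Δreserves = −$117B, Δdeposits = −$132B.
Δrequired reserves = 12% × −$132B = −$15.84B.
Δexcess reserves = Δreserves − Δrequired = −$117B − (−$15.84B) = -$101.16 billion.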